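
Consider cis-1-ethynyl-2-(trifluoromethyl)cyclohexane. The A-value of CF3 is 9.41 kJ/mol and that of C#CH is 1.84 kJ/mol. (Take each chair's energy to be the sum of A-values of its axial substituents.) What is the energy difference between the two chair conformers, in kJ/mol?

C1 and C2 have opposite parity, so for the cis isomer the two substituents are one axial and one equatorial in each chair.
Chair I (trifluoromethyl axial, ethynyl equatorial): E = 9.41 kJ/mol.
Chair II (trifluoromethyl equatorial, ethynyl axial): E = 1.84 kJ/mol.
ΔE = 9.41 − 1.84 = 7.57 kJ/mol; chair II is more stable.

7.57 kJ/mol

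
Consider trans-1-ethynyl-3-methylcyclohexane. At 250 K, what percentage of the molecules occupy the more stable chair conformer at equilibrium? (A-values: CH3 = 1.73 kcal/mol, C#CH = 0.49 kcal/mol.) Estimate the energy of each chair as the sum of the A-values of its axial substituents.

C1 and C3 have the same parity, so for the trans isomer the two substituents are one axial and one equatorial in each chair.
Chair I (methyl axial, ethynyl equatorial): E = 1.73 kcal/mol; chair II (methyl equatorial, ethynyl axial): E = 0.49 kcal/mol.
ΔG = 1.24 kcal/mol between the two chairs.
K = exp(ΔG/RT) with R = 1.987×10⁻³ kcal mol⁻¹ K⁻¹ and T = 250 K gives K ≈ 12.1.
Fraction in the lower-energy chair = K/(K+1) = 92.4%.

92.4%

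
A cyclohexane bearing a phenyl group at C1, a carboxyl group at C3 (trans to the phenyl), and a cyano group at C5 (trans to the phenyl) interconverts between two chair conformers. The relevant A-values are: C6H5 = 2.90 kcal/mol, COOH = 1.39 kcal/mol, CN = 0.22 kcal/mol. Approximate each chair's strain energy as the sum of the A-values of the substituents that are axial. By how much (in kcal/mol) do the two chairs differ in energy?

1.29 kcal/mol

Chair I (phenyl axial, carboxyl equatorial, cyano equatorial): E = 2.90 kcal/mol.
Chair II (phenyl equatorial, carboxyl axial, cyano axial): E = 1.61 kcal/mol.
ΔE = 2.90 − 1.61 = 1.29 kcal/mol; chair II is more stable.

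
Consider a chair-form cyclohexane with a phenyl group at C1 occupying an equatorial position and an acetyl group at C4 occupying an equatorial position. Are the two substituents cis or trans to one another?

C1 and C4 have opposite parity, so their axial bonds point in opposite directions.
With opposite-parity carbons, two substituents on the same face are one axial and one equatorial; opposite faces give both axial or both equatorial.
Here the groups are equatorial/equatorial → opposite face → trans.

trans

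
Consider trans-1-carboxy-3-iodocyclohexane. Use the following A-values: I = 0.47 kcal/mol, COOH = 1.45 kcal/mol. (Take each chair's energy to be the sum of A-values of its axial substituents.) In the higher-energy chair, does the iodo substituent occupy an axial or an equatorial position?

C1 and C3 have the same parity, so for the trans isomer the two substituents are one axial and one equatorial in each chair.
Chair I (iodo axial, carboxyl equatorial): E = 0.47 kcal/mol.
Chair II (iodo equatorial, carboxyl axial): E = 1.45 kcal/mol.
Chair II is the less stable (higher-energy) conformer, and in that chair the iodo group is equatorial.

equatorial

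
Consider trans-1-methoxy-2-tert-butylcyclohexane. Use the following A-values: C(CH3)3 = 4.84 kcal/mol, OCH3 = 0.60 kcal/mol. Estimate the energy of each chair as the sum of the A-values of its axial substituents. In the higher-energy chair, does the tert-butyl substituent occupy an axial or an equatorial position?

axial

C1 and C2 have opposite parity, so for the trans isomer the two substituents are e,e in one chair and a,a in the other.
Chair I (tert-butyl axial, methoxy axial): E = 5.44 kcal/mol.
Chair II (tert-butyl equatorial, methoxy equatorial): E = 0.00 kcal/mol.
Chair I is the less stable (higher-energy) conformer, and in that chair the tert-butyl group is axial.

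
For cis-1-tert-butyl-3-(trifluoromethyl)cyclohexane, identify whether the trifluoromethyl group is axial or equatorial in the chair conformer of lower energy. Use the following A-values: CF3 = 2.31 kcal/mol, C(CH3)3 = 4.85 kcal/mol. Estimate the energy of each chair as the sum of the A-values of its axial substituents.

equatorial

C1 and C3 have the same parity, so for the cis isomer the two substituents are e,e in one chair and a,a in the other.
Chair I (trifluoromethyl axial, tert-butyl axial): E = 7.16 kcal/mol.
Chair II (trifluoromethyl equatorial, tert-butyl equatorial): E = 0.00 kcal/mol.
Chair II is the more stable (lower-energy) conformer, and in that chair the trifluoromethyl group is equatorial.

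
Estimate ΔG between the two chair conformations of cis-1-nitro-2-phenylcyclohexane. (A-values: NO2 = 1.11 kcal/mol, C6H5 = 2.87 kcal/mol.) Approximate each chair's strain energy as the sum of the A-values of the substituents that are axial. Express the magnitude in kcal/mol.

C1 and C2 have opposite parity, so for the cis isomer the two substituents are one axial and one equatorial in each chair.
Chair I (nitro axial, phenyl equatorial): E = 1.11 kcal/mol.
Chair II (nitro equatorial, phenyl axial): E = 2.87 kcal/mol.
ΔE = 2.87 − 1.11 = 1.76 kcal/mol; chair I is more stable.

1.76 kcal/mol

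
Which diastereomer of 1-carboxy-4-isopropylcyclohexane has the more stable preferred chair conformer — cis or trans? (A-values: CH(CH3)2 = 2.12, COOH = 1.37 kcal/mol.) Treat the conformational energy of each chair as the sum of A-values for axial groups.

At 1,4 positions (parity opposite): cis → (a,e or e,a); trans → (e,e or a,a).
Best chair for cis: E = 1.37 kcal/mol; best chair for trans: E = 0.00 kcal/mol.
The trans isomer is lower by 1.37 kcal/mol.

trans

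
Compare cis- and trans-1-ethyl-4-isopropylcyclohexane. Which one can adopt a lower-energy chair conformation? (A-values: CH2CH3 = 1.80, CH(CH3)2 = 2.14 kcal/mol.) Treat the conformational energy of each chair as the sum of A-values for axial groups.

At 1,4 positions (parity opposite): cis → (a,e or e,a); trans → (e,e or a,a).
Best chair for cis: E = 1.80 kcal/mol; best chair for trans: E = 0.00 kcal/mol.
The trans isomer is lower by 1.80 kcal/mol.

trans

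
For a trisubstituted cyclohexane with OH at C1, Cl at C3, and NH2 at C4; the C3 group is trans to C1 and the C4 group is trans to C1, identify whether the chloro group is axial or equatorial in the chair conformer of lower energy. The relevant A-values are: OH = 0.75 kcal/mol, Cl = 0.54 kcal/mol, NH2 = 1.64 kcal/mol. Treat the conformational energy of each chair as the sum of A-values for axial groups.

Chair I (hydroxyl axial, chloro equatorial, amino axial): E = 2.39 kcal/mol.
Chair II (hydroxyl equatorial, chloro axial, amino equatorial): E = 0.54 kcal/mol.
Chair II is the more stable (lower-energy) conformer, and in that chair the chloro group is axial.

axial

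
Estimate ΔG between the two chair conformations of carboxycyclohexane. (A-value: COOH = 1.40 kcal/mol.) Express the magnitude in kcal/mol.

1.40 kcal/mol

A monosubstituted cyclohexane has one chair with the carboxyl group axial (E = A = 1.40 kcal/mol) and one with it equatorial (E = 0).
ΔE = 1.40 − 0 = 1.40 kcal/mol.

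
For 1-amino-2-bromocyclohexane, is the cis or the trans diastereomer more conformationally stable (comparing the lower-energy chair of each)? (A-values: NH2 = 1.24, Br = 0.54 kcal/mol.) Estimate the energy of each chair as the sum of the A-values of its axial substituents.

trans

At 1,2 positions (parity opposite): cis → (a,e or e,a); trans → (e,e or a,a).
Best chair for cis: E = 0.54 kcal/mol; best chair for trans: E = 0.00 kcal/mol.
The trans isomer is lower by 0.54 kcal/mol.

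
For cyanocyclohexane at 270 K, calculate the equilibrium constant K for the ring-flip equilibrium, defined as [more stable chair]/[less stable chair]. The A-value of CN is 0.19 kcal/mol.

K ≈ 1.42

One chair has the cyano group axial (E = 0.19 kcal/mol) and the other has it equatorial (E = 0).
ΔG = 0.19 kcal/mol between the two chairs.
K = exp(ΔG/RT) with R = 1.987×10⁻³ kcal mol⁻¹ K⁻¹ and T = 270 K gives K ≈ 1.42.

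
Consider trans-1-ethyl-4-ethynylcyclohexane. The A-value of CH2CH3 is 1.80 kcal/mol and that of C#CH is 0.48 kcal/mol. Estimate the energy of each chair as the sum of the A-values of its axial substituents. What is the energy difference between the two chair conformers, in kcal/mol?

C1 and C4 have opposite parity, so for the trans isomer the two substituents are e,e in one chair and a,a in the other.
Chair I (ethyl axial, ethynyl axial): E = 2.28 kcal/mol.
Chair II (ethyl equatorial, ethynyl equatorial): E = 0.00 kcal/mol.
ΔE = 2.28 − 0.00 = 2.28 kcal/mol; chair II is more stable.

2.28 kcal/mol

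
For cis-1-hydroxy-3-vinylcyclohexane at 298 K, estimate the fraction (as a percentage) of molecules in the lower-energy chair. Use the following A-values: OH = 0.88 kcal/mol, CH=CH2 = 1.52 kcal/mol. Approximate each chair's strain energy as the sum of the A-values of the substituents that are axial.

C1 and C3 have the same parity, so for the cis isomer the two substituents are e,e in one chair and a,a in the other.
Chair I (hydroxyl axial, vinyl axial): E = 2.40 kcal/mol; chair II (hydroxyl equatorial, vinyl equatorial): E = 0.00 kcal/mol.
ΔG = 2.40 kcal/mol between the two chairs.
K = exp(ΔG/RT) with R = 1.987×10⁻³ kcal mol⁻¹ K⁻¹ and T = 298 K gives K ≈ 57.6.
Fraction in the lower-energy chair = K/(K+1) = 98.3%.

98.3%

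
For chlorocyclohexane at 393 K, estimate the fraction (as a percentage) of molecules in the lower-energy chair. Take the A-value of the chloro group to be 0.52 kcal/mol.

One chair has the chloro group axial (E = 0.52 kcal/mol) and the other has it equatorial (E = 0).
ΔG = 0.52 kcal/mol between the two chairs.
K = exp(ΔG/RT) with R = 1.987×10⁻³ kcal mol⁻¹ K⁻¹ and T = 393 K gives K ≈ 1.95.
Fraction in the lower-energy chair = K/(K+1) = 66.1%.

66.1%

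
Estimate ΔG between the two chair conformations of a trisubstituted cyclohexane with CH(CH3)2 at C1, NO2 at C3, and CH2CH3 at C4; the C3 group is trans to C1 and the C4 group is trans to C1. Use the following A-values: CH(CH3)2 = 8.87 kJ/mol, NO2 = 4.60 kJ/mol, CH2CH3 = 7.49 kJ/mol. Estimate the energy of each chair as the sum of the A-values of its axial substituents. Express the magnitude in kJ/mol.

11.76 kJ/mol

Chair I (isopropyl axial, nitro equatorial, ethyl axial): E = 16.36 kJ/mol.
Chair II (isopropyl equatorial, nitro axial, ethyl equatorial): E = 4.60 kJ/mol.
ΔE = 16.36 − 4.60 = 11.76 kJ/mol; chair II is more stable.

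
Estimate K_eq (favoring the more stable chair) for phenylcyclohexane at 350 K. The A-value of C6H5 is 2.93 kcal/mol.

One chair has the phenyl group axial (E = 2.93 kcal/mol) and the other has it equatorial (E = 0).
ΔG = 2.93 kcal/mol between the two chairs.
K = exp(ΔG/RT) with R = 1.987×10⁻³ kcal mol⁻¹ K⁻¹ and T = 350 K gives K ≈ 67.6.

K ≈ 67.6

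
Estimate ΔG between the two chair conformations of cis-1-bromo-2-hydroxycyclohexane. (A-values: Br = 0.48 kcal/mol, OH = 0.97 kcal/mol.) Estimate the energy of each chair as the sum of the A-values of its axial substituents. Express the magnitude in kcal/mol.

0.49 kcal/mol

C1 and C2 have opposite parity, so for the cis isomer the two substituents are one axial and one equatorial in each chair.
Chair I (bromo axial, hydroxyl equatorial): E = 0.48 kcal/mol.
Chair II (bromo equatorial, hydroxyl axial): E = 0.97 kcal/mol.
ΔE = 0.97 − 0.48 = 0.49 kcal/mol; chair I is more stable.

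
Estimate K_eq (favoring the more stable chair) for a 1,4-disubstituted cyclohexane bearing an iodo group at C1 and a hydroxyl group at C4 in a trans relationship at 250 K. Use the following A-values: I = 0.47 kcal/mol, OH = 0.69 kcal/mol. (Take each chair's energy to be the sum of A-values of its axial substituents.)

C1 and C4 have opposite parity, so for the trans isomer the two substituents are e,e in one chair and a,a in the other.
Chair I (iodo axial, hydroxyl axial): E = 1.16 kcal/mol; chair II (iodo equatorial, hydroxyl equatorial): E = 0.00 kcal/mol.
ΔG = 1.16 kcal/mol between the two chairs.
K = exp(ΔG/RT) with R = 1.987×10⁻³ kcal mol⁻¹ K⁻¹ and T = 250 K gives K ≈ 10.3.

K ≈ 10.3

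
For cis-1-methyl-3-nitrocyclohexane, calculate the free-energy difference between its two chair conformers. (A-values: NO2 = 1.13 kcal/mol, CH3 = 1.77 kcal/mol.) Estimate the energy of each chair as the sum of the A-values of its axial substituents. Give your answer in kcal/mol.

2.90 kcal/mol

C1 and C3 have the same parity, so for the cis isomer the two substituents are e,e in one chair and a,a in the other.
Chair I (nitro axial, methyl axial): E = 2.90 kcal/mol.
Chair II (nitro equatorial, methyl equatorial): E = 0.00 kcal/mol.
ΔE = 2.90 − 0.00 = 2.90 kcal/mol; chair II is more stable.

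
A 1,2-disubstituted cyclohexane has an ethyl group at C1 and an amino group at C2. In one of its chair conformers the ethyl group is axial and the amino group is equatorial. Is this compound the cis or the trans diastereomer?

cis

C1 and C2 have opposite parity, so their axial bonds point in opposite directions.
With opposite-parity carbons, two substituents on the same face are one axial and one equatorial; opposite faces give both axial or both equatorial.
Here the groups are axial/equatorial → same face → cis.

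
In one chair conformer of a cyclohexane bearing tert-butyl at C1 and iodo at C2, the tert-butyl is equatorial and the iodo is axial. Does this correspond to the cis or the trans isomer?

cis

C1 and C2 have opposite parity, so their axial bonds point in opposite directions.
With opposite-parity carbons, two substituents on the same face are one axial and one equatorial; opposite faces give both axial or both equatorial.
Here the groups are equatorial/axial → same face → cis.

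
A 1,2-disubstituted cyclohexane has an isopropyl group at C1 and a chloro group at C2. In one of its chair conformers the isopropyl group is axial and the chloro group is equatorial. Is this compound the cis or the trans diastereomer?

cis

C1 and C2 have opposite parity, so their axial bonds point in opposite directions.
With opposite-parity carbons, two substituents on the same face are one axial and one equatorial; opposite faces give both axial or both equatorial.
Here the groups are axial/equatorial → same face → cis.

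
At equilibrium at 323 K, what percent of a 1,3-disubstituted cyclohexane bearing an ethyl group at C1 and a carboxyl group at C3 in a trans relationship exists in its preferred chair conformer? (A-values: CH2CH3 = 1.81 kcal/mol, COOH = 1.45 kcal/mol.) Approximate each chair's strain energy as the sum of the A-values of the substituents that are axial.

C1 and C3 have the same parity, so for the trans isomer the two substituents are one axial and one equatorial in each chair.
Chair I (ethyl axial, carboxyl equatorial): E = 1.81 kcal/mol; chair II (ethyl equatorial, carboxyl axial): E = 1.45 kcal/mol.
ΔG = 0.36 kcal/mol between the two chairs.
K = exp(ΔG/RT) with R = 1.987×10⁻³ kcal mol⁻¹ K⁻¹ and T = 323 K gives K ≈ 1.75.
Fraction in the lower-energy chair = K/(K+1) = 63.7%.

63.7%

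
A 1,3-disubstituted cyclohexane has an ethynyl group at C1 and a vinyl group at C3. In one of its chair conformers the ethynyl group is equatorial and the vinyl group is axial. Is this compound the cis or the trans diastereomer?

C1 and C3 have the same parity, so their axial bonds point in the same direction.
With same-parity carbons, two substituents on the same face are both axial or both equatorial; opposite faces give one of each.
Here the groups are equatorial/axial → opposite face → trans.

trans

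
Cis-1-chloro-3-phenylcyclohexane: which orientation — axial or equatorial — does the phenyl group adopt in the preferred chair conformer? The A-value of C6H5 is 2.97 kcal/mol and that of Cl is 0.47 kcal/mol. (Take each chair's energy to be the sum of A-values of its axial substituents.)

equatorial

C1 and C3 have the same parity, so for the cis isomer the two substituents are e,e in one chair and a,a in the other.
Chair I (phenyl axial, chloro axial): E = 3.44 kcal/mol.
Chair II (phenyl equatorial, chloro equatorial): E = 0.00 kcal/mol.
Chair II is the more stable (lower-energy) conformer, and in that chair the phenyl group is equatorial.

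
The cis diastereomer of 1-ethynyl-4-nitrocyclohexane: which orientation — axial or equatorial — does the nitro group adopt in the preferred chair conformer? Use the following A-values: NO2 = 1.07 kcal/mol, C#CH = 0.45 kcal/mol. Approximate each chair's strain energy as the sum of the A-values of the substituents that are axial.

equatorial

C1 and C4 have opposite parity, so for the cis isomer the two substituents are one axial and one equatorial in each chair.
Chair I (nitro axial, ethynyl equatorial): E = 1.07 kcal/mol.
Chair II (nitro equatorial, ethynyl axial): E = 0.45 kcal/mol.
Chair II is the more stable (lower-energy) conformer, and in that chair the nitro group is equatorial.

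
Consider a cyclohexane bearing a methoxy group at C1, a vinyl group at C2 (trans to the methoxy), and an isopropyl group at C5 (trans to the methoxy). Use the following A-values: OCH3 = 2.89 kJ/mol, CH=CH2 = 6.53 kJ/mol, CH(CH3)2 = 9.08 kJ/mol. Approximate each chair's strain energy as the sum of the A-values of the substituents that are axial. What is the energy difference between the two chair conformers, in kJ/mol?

Chair I (methoxy axial, vinyl axial, isopropyl equatorial): E = 9.42 kJ/mol.
Chair II (methoxy equatorial, vinyl equatorial, isopropyl axial): E = 9.08 kJ/mol.
ΔE = 9.42 − 9.08 = 0.34 kJ/mol; chair II is more stable.

0.34 kJ/mol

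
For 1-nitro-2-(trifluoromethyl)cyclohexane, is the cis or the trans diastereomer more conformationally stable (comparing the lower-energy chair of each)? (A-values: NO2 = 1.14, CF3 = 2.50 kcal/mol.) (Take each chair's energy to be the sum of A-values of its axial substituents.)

trans

At 1,2 positions (parity opposite): cis → (a,e or e,a); trans → (e,e or a,a).
Best chair for cis: E = 1.14 kcal/mol; best chair for trans: E = 0.00 kcal/mol.
The trans isomer is lower by 1.14 kcal/mol.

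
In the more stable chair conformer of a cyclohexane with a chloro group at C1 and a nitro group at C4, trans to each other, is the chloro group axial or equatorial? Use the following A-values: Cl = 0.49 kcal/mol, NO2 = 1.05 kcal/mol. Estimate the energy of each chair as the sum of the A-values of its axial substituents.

C1 and C4 have opposite parity, so for the trans isomer the two substituents are e,e in one chair and a,a in the other.
Chair I (chloro axial, nitro axial): E = 1.54 kcal/mol.
Chair II (chloro equatorial, nitro equatorial): E = 0.00 kcal/mol.
Chair II is the more stable (lower-energy) conformer, and in that chair the chloro group is equatorial.

equatorial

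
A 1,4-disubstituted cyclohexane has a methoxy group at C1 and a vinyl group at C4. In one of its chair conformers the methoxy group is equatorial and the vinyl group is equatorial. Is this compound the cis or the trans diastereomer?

C1 and C4 have opposite parity, so their axial bonds point in opposite directions.
With opposite-parity carbons, two substituents on the same face are one axial and one equatorial; opposite faces give both axial or both equatorial.
Here the groups are equatorial/equatorial → opposite face → trans.

trans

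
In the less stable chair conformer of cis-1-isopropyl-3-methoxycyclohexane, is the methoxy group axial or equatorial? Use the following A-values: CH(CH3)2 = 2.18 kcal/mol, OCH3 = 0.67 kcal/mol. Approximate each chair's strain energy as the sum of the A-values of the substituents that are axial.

C1 and C3 have the same parity, so for the cis isomer the two substituents are e,e in one chair and a,a in the other.
Chair I (isopropyl axial, methoxy axial): E = 2.85 kcal/mol.
Chair II (isopropyl equatorial, methoxy equatorial): E = 0.00 kcal/mol.
Chair I is the less stable (higher-energy) conformer, and in that chair the methoxy group is axial.

axial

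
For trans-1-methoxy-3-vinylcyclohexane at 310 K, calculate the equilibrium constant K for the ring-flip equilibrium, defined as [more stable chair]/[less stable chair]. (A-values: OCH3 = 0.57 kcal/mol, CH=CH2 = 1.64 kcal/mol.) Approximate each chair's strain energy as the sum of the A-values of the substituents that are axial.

K ≈ 5.68

C1 and C3 have the same parity, so for the trans isomer the two substituents are one axial and one equatorial in each chair.
Chair I (methoxy axial, vinyl equatorial): E = 0.57 kcal/mol; chair II (methoxy equatorial, vinyl axial): E = 1.64 kcal/mol.
ΔG = 1.07 kcal/mol between the two chairs.
K = exp(ΔG/RT) with R = 1.987×10⁻³ kcal mol⁻¹ K⁻¹ and T = 310 K gives K ≈ 5.68.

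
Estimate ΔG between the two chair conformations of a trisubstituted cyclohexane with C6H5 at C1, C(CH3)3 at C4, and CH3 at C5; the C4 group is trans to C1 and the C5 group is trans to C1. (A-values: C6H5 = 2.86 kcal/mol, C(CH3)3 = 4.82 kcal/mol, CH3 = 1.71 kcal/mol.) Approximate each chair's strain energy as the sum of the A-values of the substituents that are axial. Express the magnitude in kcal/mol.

Chair I (phenyl axial, tert-butyl axial, methyl equatorial): E = 7.68 kcal/mol.
Chair II (phenyl equatorial, tert-butyl equatorial, methyl axial): E = 1.71 kcal/mol.
ΔE = 7.68 − 1.71 = 5.97 kcal/mol; chair II is more stable.

5.97 kcal/mol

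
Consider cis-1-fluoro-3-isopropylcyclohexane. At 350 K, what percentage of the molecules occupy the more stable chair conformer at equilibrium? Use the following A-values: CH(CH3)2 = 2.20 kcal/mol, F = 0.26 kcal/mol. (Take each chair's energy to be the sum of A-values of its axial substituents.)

C1 and C3 have the same parity, so for the cis isomer the two substituents are e,e in one chair and a,a in the other.
Chair I (isopropyl axial, fluoro axial): E = 2.46 kcal/mol; chair II (isopropyl equatorial, fluoro equatorial): E = 0.00 kcal/mol.
ΔG = 2.46 kcal/mol between the two chairs.
K = exp(ΔG/RT) with R = 1.987×10⁻³ kcal mol⁻¹ K⁻¹ and T = 350 K gives K ≈ 34.4.
Fraction in the lower-energy chair = K/(K+1) = 97.2%.

97.2%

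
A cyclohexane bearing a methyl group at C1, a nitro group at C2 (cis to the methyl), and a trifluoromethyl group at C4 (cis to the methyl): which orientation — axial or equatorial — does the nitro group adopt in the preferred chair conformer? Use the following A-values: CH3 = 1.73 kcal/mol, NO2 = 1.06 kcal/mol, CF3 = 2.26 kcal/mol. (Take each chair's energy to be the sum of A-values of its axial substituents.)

equatorial

Chair I (methyl axial, nitro equatorial, trifluoromethyl equatorial): E = 1.73 kcal/mol.
Chair II (methyl equatorial, nitro axial, trifluoromethyl axial): E = 3.32 kcal/mol.
Chair I is the more stable (lower-energy) conformer, and in that chair the nitro group is equatorial.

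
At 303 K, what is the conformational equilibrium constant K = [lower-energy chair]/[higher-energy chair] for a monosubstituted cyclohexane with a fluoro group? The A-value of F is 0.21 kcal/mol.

One chair has the fluoro group axial (E = 0.21 kcal/mol) and the other has it equatorial (E = 0).
ΔG = 0.21 kcal/mol between the two chairs.
K = exp(ΔG/RT) with R = 1.987×10⁻³ kcal mol⁻¹ K⁻¹ and T = 303 K gives K ≈ 1.42.

K ≈ 1.42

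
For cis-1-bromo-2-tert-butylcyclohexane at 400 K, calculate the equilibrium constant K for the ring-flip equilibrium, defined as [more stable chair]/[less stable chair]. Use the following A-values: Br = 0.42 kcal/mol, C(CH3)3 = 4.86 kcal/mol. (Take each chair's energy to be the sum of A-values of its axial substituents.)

K ≈ 267

C1 and C2 have opposite parity, so for the cis isomer the two substituents are one axial and one equatorial in each chair.
Chair I (bromo axial, tert-butyl equatorial): E = 0.42 kcal/mol; chair II (bromo equatorial, tert-butyl axial): E = 4.86 kcal/mol.
ΔG = 4.44 kcal/mol between the two chairs.
K = exp(ΔG/RT) with R = 1.987×10⁻³ kcal mol⁻¹ K⁻¹ and T = 400 K gives K ≈ 267.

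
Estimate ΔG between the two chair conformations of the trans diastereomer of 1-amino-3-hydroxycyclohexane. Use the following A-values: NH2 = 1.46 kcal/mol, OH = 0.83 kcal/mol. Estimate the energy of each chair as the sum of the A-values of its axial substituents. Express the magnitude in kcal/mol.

0.63 kcal/mol

C1 and C3 have the same parity, so for the trans isomer the two substituents are one axial and one equatorial in each chair.
Chair I (amino axial, hydroxyl equatorial): E = 1.46 kcal/mol.
Chair II (amino equatorial, hydroxyl axial): E = 0.83 kcal/mol.
ΔE = 1.46 − 0.83 = 0.63 kcal/mol; chair II is more stable.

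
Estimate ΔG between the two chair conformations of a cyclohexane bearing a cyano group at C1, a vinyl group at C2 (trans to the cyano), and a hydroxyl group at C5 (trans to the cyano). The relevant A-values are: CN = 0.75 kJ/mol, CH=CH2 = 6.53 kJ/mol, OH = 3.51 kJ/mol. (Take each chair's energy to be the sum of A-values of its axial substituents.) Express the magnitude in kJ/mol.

Chair I (cyano axial, vinyl axial, hydroxyl equatorial): E = 7.28 kJ/mol.
Chair II (cyano equatorial, vinyl equatorial, hydroxyl axial): E = 3.51 kJ/mol.
ΔE = 7.28 − 3.51 = 3.77 kJ/mol; chair II is more stable.

3.77 kJ/mol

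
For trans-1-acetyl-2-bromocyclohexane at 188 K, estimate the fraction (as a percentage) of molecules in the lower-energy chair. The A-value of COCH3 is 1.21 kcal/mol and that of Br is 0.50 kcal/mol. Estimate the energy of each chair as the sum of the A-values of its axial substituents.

99.0%

C1 and C2 have opposite parity, so for the trans isomer the two substituents are e,e in one chair and a,a in the other.
Chair I (acetyl axial, bromo axial): E = 1.71 kcal/mol; chair II (acetyl equatorial, bromo equatorial): E = 0.00 kcal/mol.
ΔG = 1.71 kcal/mol between the two chairs.
K = exp(ΔG/RT) with R = 1.987×10⁻³ kcal mol⁻¹ K⁻¹ and T = 188 K gives K ≈ 97.3.
Fraction in the lower-energy chair = K/(K+1) = 99.0%.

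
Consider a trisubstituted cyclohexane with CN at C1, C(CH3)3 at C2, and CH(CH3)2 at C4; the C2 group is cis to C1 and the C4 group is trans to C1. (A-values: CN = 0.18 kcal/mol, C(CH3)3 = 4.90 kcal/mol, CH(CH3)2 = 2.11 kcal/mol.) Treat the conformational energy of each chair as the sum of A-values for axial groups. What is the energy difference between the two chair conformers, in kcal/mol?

Chair I (cyano axial, tert-butyl equatorial, isopropyl axial): E = 2.29 kcal/mol.
Chair II (cyano equatorial, tert-butyl axial, isopropyl equatorial): E = 4.90 kcal/mol.
ΔE = 4.90 − 2.29 = 2.61 kcal/mol; chair I is more stable.

2.61 kcal/mol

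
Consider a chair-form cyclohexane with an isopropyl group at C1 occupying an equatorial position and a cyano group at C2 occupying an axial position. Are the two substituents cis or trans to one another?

cis

C1 and C2 have opposite parity, so their axial bonds point in opposite directions.
With opposite-parity carbons, two substituents on the same face are one axial and one equatorial; opposite faces give both axial or both equatorial.
Here the groups are equatorial/axial → same face → cis.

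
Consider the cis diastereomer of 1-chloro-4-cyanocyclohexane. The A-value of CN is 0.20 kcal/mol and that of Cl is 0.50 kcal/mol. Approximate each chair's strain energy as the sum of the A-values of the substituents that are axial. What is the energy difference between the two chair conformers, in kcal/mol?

C1 and C4 have opposite parity, so for the cis isomer the two substituents are one axial and one equatorial in each chair.
Chair I (cyano axial, chloro equatorial): E = 0.20 kcal/mol.
Chair II (cyano equatorial, chloro axial): E = 0.50 kcal/mol.
ΔE = 0.50 − 0.20 = 0.30 kcal/mol; chair I is more stable.

0.30 kcal/mol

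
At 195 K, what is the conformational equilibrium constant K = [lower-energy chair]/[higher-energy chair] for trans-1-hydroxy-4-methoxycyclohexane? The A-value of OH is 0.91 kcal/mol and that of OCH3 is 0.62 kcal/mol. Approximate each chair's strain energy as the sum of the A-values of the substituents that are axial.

K ≈ 51.9

C1 and C4 have opposite parity, so for the trans isomer the two substituents are e,e in one chair and a,a in the other.
Chair I (hydroxyl axial, methoxy axial): E = 1.53 kcal/mol; chair II (hydroxyl equatorial, methoxy equatorial): E = 0.00 kcal/mol.
ΔG = 1.53 kcal/mol between the two chairs.
K = exp(ΔG/RT) with R = 1.987×10⁻³ kcal mol⁻¹ K⁻¹ and T = 195 K gives K ≈ 51.9.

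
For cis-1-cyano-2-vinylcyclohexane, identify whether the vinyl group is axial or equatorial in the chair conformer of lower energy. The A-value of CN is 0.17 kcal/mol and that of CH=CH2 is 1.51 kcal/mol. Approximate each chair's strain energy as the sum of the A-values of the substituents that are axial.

equatorial

C1 and C2 have opposite parity, so for the cis isomer the two substituents are one axial and one equatorial in each chair.
Chair I (cyano axial, vinyl equatorial): E = 0.17 kcal/mol.
Chair II (cyano equatorial, vinyl axial): E = 1.51 kcal/mol.
Chair I is the more stable (lower-energy) conformer, and in that chair the vinyl group is equatorial.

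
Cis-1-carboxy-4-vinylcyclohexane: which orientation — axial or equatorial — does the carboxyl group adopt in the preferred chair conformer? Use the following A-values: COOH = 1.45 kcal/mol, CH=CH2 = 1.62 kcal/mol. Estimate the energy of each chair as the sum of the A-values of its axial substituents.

C1 and C4 have opposite parity, so for the cis isomer the two substituents are one axial and one equatorial in each chair.
Chair I (carboxyl axial, vinyl equatorial): E = 1.45 kcal/mol.
Chair II (carboxyl equatorial, vinyl axial): E = 1.62 kcal/mol.
Chair I is the more stable (lower-energy) conformer, and in that chair the carboxyl group is axial.

axial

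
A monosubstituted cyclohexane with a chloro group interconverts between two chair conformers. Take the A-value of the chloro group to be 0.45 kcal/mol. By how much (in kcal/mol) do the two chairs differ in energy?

0.45 kcal/mol

A monosubstituted cyclohexane has one chair with the chloro group axial (E = A = 0.45 kcal/mol) and one with it equatorial (E = 0).
ΔE = 0.45 − 0 = 0.45 kcal/mol.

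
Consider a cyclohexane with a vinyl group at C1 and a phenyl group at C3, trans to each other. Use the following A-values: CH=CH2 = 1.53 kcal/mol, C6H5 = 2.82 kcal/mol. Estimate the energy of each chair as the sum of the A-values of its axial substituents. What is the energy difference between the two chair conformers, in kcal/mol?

1.29 kcal/mol

C1 and C3 have the same parity, so for the trans isomer the two substituents are one axial and one equatorial in each chair.
Chair I (vinyl axial, phenyl equatorial): E = 1.53 kcal/mol.
Chair II (vinyl equatorial, phenyl axial): E = 2.82 kcal/mol.
ΔE = 2.82 − 1.53 = 1.29 kcal/mol; chair I is more stable.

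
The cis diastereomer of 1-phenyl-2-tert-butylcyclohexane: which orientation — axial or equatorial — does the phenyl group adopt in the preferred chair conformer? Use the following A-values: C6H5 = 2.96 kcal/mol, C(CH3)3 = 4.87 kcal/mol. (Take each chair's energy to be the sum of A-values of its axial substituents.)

C1 and C2 have opposite parity, so for the cis isomer the two substituents are one axial and one equatorial in each chair.
Chair I (phenyl axial, tert-butyl equatorial): E = 2.96 kcal/mol.
Chair II (phenyl equatorial, tert-butyl axial): E = 4.87 kcal/mol.
Chair I is the more stable (lower-energy) conformer, and in that chair the phenyl group is axial.

axial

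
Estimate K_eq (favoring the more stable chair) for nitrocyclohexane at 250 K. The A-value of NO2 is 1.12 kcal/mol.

K ≈ 9.53

One chair has the nitro group axial (E = 1.12 kcal/mol) and the other has it equatorial (E = 0).
ΔG = 1.12 kcal/mol between the two chairs.
K = exp(ΔG/RT) with R = 1.987×10⁻³ kcal mol⁻¹ K⁻¹ and T = 250 K gives K ≈ 9.53.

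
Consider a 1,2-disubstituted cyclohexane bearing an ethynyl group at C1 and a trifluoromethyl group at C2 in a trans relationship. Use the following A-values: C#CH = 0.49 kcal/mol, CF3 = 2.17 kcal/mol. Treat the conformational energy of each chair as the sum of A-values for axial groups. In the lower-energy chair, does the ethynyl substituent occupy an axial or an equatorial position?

C1 and C2 have opposite parity, so for the trans isomer the two substituents are e,e in one chair and a,a in the other.
Chair I (ethynyl axial, trifluoromethyl axial): E = 2.66 kcal/mol.
Chair II (ethynyl equatorial, trifluoromethyl equatorial): E = 0.00 kcal/mol.
Chair II is the more stable (lower-energy) conformer, and in that chair the ethynyl group is equatorial.

equatorial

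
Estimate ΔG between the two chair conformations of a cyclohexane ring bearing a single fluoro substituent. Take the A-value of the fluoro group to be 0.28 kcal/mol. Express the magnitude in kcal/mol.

A monosubstituted cyclohexane has one chair with the fluoro group axial (E = A = 0.28 kcal/mol) and one with it equatorial (E = 0).
ΔE = 0.28 − 0 = 0.28 kcal/mol.

0.28 kcal/mol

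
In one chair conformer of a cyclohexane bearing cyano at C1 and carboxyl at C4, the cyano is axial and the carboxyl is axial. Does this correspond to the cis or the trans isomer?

C1 and C4 have opposite parity, so their axial bonds point in opposite directions.
With opposite-parity carbons, two substituents on the same face are one axial and one equatorial; opposite faces give both axial or both equatorial.
Here the groups are axial/axial → opposite face → trans.

trans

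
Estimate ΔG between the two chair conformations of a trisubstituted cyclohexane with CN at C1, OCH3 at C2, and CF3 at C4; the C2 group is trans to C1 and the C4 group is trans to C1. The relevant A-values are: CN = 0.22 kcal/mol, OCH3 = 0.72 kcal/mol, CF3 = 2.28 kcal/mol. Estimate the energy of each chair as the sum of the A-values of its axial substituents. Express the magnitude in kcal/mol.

Chair I (cyano axial, methoxy axial, trifluoromethyl axial): E = 3.22 kcal/mol.
Chair II (cyano equatorial, methoxy equatorial, trifluoromethyl equatorial): E = 0.00 kcal/mol.
ΔE = 3.22 − 0.00 = 3.22 kcal/mol; chair II is more stable.

3.22 kcal/mol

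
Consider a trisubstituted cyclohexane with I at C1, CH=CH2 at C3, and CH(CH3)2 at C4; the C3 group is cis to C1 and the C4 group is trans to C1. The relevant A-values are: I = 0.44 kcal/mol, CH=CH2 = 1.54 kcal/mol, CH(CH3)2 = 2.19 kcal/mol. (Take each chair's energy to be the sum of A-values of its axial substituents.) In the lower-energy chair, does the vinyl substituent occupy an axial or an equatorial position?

Chair I (iodo axial, vinyl axial, isopropyl axial): E = 4.17 kcal/mol.
Chair II (iodo equatorial, vinyl equatorial, isopropyl equatorial): E = 0.00 kcal/mol.
Chair II is the more stable (lower-energy) conformer, and in that chair the vinyl group is equatorial.

equatorial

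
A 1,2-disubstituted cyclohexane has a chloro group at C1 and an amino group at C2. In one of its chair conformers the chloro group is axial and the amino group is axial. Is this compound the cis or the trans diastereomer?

C1 and C2 have opposite parity, so their axial bonds point in opposite directions.
With opposite-parity carbons, two substituents on the same face are one axial and one equatorial; opposite faces give both axial or both equatorial.
Here the groups are axial/axial → opposite face → trans.

trans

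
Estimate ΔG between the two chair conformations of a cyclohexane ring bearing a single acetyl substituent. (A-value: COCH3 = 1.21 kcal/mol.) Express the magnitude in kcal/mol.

1.21 kcal/mol

A monosubstituted cyclohexane has one chair with the acetyl group axial (E = A = 1.21 kcal/mol) and one with it equatorial (E = 0).
ΔE = 1.21 − 0 = 1.21 kcal/mol.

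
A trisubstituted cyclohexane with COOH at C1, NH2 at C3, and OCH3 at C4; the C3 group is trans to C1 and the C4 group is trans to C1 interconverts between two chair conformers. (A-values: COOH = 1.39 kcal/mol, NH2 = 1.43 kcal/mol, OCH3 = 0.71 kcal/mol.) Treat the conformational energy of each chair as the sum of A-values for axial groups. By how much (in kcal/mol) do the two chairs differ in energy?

0.67 kcal/mol

Chair I (carboxyl axial, amino equatorial, methoxy axial): E = 2.10 kcal/mol.
Chair II (carboxyl equatorial, amino axial, methoxy equatorial): E = 1.43 kcal/mol.
ΔE = 2.10 − 1.43 = 0.67 kcal/mol; chair II is more stable.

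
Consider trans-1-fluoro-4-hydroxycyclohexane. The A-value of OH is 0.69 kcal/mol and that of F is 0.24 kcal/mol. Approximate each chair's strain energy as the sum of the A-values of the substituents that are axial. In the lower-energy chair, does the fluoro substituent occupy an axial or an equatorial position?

C1 and C4 have opposite parity, so for the trans isomer the two substituents are e,e in one chair and a,a in the other.
Chair I (hydroxyl axial, fluoro axial): E = 0.93 kcal/mol.
Chair II (hydroxyl equatorial, fluoro equatorial): E = 0.00 kcal/mol.
Chair II is the more stable (lower-energy) conformer, and in that chair the fluoro group is equatorial.

equatorial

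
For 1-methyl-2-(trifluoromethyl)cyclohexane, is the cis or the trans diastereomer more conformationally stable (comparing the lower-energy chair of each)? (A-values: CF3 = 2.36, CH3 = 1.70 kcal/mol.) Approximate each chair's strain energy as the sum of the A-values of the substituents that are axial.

trans

At 1,2 positions (parity opposite): cis → (a,e or e,a); trans → (e,e or a,a).
Best chair for cis: E = 1.70 kcal/mol; best chair for trans: E = 0.00 kcal/mol.
The trans isomer is lower by 1.70 kcal/mol.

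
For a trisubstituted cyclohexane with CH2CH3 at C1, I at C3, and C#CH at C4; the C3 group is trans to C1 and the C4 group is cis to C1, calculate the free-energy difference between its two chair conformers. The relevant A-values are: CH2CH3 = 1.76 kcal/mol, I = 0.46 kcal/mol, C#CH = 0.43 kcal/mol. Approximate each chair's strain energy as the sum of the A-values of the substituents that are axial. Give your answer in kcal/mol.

Chair I (ethyl axial, iodo equatorial, ethynyl equatorial): E = 1.76 kcal/mol.
Chair II (ethyl equatorial, iodo axial, ethynyl axial): E = 0.89 kcal/mol.
ΔE = 1.76 − 0.89 = 0.87 kcal/mol; chair II is more stable.

0.87 kcal/mol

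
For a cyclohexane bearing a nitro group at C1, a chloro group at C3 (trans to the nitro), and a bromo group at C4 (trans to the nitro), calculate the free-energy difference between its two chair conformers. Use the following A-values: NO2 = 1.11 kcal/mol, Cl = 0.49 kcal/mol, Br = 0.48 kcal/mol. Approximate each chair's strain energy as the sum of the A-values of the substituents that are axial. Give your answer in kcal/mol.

Chair I (nitro axial, chloro equatorial, bromo axial): E = 1.59 kcal/mol.
Chair II (nitro equatorial, chloro axial, bromo equatorial): E = 0.49 kcal/mol.
ΔE = 1.59 − 0.49 = 1.10 kcal/mol; chair II is more stable.

1.10 kcal/mol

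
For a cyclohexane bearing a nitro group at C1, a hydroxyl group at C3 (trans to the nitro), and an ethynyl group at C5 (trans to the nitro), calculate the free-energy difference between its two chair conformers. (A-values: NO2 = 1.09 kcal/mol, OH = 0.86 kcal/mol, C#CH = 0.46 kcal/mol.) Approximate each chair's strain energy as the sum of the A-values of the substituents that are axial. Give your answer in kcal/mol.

Chair I (nitro axial, hydroxyl equatorial, ethynyl equatorial): E = 1.09 kcal/mol.
Chair II (nitro equatorial, hydroxyl axial, ethynyl axial): E = 1.32 kcal/mol.
ΔE = 1.32 − 1.09 = 0.23 kcal/mol; chair I is more stable.

0.23 kcal/mol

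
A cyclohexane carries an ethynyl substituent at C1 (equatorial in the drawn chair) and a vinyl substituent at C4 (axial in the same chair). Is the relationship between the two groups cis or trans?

cis

C1 and C4 have opposite parity, so their axial bonds point in opposite directions.
With opposite-parity carbons, two substituents on the same face are one axial and one equatorial; opposite faces give both axial or both equatorial.
Here the groups are equatorial/axial → same face → cis.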